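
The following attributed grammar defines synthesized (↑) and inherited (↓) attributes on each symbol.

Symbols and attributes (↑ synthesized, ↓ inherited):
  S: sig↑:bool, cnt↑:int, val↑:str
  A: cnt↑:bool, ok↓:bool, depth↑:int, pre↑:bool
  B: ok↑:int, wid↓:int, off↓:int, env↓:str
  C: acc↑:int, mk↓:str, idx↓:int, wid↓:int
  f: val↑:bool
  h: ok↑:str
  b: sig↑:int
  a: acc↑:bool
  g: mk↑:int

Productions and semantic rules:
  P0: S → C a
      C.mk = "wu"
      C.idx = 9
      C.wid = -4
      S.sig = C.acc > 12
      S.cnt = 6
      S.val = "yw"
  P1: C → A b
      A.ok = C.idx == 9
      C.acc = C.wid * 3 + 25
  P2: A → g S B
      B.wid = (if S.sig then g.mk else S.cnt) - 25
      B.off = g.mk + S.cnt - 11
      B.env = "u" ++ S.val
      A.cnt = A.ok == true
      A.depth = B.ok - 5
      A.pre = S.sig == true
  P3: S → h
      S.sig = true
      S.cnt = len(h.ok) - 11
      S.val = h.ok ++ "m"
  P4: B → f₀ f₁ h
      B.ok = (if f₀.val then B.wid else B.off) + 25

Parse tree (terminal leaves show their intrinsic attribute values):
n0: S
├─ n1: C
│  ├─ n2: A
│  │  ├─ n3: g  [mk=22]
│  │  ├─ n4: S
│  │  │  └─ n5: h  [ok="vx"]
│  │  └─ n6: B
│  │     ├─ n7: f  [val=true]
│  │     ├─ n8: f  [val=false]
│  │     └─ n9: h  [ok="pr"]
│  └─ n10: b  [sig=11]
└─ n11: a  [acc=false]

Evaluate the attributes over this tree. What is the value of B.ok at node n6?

22

1. n1.mk = "wu"  ["wu"]
2. n1.idx = 9  [9]
3. n1.wid = -4  [-4]
4. n2.ok = true  [C.idx == 9]
5. n3.mk = 22  [terminal]
6. n5.ok = "vx"  [terminal]
7. n4.sig = true  [true]
8. n4.cnt = -9  [len(h.ok) - 11]
9. n4.val = "vxm"  [h.ok ++ "m"]
10. n6.wid = -3  [(if S.sig then g.mk else S.cnt) - 25]
11. n6.off = 2  [g.mk + S.cnt - 11]
12. n6.env = "uvxm"  ["u" ++ S.val]
13. n7.val = true  [terminal]
14. n8.val = false  [terminal]
15. n9.ok = "pr"  [terminal]
16. n6.ok = 22  [(if f₀.val then B.wid else B.off) + 25]
17. n2.cnt = true  [A.ok == true]
18. n2.depth = 17  [B.ok - 5]
19. n2.pre = true  [S.sig == true]
20. n10.sig = 11  [terminal]
21. n1.acc = 13  [C.wid * 3 + 25]
22. n11.acc = false  [terminal]
23. n0.sig = true  [C.acc > 12]
24. n0.cnt = 6  [6]
25. n0.val = "yw"  ["yw"]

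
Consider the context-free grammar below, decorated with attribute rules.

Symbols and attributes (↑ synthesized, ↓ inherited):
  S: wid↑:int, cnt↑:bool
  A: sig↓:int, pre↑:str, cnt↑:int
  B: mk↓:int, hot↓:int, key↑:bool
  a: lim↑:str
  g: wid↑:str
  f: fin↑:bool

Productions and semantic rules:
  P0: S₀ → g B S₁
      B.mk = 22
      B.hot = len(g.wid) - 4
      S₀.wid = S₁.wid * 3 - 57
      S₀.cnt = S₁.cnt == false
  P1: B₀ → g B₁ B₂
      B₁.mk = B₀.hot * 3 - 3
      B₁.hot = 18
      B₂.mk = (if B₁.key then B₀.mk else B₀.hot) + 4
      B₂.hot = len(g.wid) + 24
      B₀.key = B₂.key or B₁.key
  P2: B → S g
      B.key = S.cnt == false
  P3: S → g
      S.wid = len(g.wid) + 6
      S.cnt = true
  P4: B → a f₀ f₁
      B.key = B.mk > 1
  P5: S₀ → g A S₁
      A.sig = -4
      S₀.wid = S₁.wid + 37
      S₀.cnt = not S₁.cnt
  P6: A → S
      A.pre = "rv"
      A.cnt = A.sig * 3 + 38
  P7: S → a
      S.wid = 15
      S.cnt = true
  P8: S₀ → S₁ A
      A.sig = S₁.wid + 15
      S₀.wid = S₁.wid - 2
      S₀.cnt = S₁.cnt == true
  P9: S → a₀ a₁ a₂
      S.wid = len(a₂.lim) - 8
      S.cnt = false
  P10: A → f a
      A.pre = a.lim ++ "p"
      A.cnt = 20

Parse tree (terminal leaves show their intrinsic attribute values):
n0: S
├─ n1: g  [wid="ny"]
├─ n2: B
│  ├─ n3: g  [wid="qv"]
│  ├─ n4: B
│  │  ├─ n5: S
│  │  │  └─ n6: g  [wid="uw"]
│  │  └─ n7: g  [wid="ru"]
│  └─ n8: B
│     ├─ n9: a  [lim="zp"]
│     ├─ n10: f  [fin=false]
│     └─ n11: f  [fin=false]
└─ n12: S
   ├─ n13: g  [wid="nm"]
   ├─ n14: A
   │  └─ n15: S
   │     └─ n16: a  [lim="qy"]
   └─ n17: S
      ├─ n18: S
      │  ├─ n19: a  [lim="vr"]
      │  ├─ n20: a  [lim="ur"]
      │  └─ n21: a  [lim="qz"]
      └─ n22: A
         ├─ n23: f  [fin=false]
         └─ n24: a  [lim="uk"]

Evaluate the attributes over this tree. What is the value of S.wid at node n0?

30

1. n1.wid = "ny"  [terminal]
2. n2.mk = 22  [22]
3. n2.hot = -2  [len(g.wid) - 4]
4. n3.wid = "qv"  [terminal]
5. n4.mk = -9  [B₀.hot * 3 - 3]
6. n4.hot = 18  [18]
7. n6.wid = "uw"  [terminal]
8. n5.wid = 8  [len(g.wid) + 6]
9. n5.cnt = true  [true]
10. n7.wid = "ru"  [terminal]
11. n4.key = false  [S.cnt == false]
12. n8.mk = 2  [(if B₁.key then B₀.mk else B₀.hot) + 4]
13. n8.hot = 26  [len(g.wid) + 24]
14. n9.lim = "zp"  [terminal]
15. n10.fin = false  [terminal]
16. n11.fin = false  [terminal]
17. n8.key = true  [B.mk > 1]
18. n2.key = true  [B₂.key or B₁.key]
19. n13.wid = "nm"  [terminal]
20. n14.sig = -4  [-4]
21. n16.lim = "qy"  [terminal]
22. n15.wid = 15  [15]
23. n15.cnt = true  [true]
24. n14.pre = "rv"  ["rv"]
25. n14.cnt = 26  [A.sig * 3 + 38]
26. n19.lim = "vr"  [terminal]
27. n20.lim = "ur"  [terminal]
28. n21.lim = "qz"  [terminal]
29. n18.wid = -6  [len(a₂.lim) - 8]
30. n18.cnt = false  [false]
31. n22.sig = 9  [S₁.wid + 15]
32. n23.fin = false  [terminal]
33. n24.lim = "uk"  [terminal]
34. n22.pre = "ukp"  [a.lim ++ "p"]
35. n22.cnt = 20  [20]
36. n17.wid = -8  [S₁.wid - 2]
37. n17.cnt = false  [S₁.cnt == true]
38. n12.wid = 29  [S₁.wid + 37]
39. n12.cnt = true  [not S₁.cnt]
40. n0.wid = 30  [S₁.wid * 3 - 57]
41. n0.cnt = false  [S₁.cnt == false]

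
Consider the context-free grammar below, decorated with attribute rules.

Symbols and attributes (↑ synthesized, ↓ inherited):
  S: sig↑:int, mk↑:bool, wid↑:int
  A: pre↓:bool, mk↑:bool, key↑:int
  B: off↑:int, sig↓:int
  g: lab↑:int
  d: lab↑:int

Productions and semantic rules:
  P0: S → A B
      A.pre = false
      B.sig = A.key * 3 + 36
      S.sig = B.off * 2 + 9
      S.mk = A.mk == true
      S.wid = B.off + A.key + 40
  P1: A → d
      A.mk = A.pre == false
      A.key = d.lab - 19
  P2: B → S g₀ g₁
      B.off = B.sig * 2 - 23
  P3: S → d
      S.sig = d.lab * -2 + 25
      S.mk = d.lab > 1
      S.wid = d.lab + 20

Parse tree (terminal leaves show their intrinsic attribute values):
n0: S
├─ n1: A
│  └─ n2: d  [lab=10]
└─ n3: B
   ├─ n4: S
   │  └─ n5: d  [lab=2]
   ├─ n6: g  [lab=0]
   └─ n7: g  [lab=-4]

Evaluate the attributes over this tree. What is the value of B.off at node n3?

-5

1. n1.pre = false  [false]
2. n2.lab = 10  [terminal]
3. n1.mk = true  [A.pre == false]
4. n1.key = -9  [d.lab - 19]
5. n3.sig = 9  [A.key * 3 + 36]
6. n5.lab = 2  [terminal]
7. n4.sig = 21  [d.lab * -2 + 25]
8. n4.mk = true  [d.lab > 1]
9. n4.wid = 22  [d.lab + 20]
10. n6.lab = 0  [terminal]
11. n7.lab = -4  [terminal]
12. n3.off = -5  [B.sig * 2 - 23]
13. n0.sig = -1  [B.off * 2 + 9]
14. n0.mk = true  [A.mk == true]
15. n0.wid = 26  [B.off + A.key + 40]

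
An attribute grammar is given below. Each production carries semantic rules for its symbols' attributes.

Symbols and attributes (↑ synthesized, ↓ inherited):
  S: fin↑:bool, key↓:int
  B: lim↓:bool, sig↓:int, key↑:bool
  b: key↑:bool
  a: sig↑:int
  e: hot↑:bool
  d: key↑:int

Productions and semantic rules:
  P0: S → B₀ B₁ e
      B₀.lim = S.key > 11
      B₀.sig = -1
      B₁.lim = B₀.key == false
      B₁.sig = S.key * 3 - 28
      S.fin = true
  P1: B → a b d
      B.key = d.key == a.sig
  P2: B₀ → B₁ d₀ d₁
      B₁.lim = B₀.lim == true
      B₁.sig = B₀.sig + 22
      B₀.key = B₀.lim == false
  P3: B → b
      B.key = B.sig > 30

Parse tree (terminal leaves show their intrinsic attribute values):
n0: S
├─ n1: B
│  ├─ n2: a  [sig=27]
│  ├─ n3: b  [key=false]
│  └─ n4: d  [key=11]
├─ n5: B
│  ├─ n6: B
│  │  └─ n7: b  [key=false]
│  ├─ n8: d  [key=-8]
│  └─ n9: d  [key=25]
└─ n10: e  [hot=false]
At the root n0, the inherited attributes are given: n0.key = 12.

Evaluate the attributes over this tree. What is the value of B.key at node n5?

1. n0.key = 12  [given at root]
2. n1.lim = true  [S.key > 11]
3. n1.sig = -1  [-1]
4. n2.sig = 27  [terminal]
5. n3.key = false  [terminal]
6. n4.key = 11  [terminal]
7. n1.key = false  [d.key == a.sig]
8. n5.lim = true  [B₀.key == false]
9. n5.sig = 8  [S.key * 3 - 28]
10. n6.lim = true  [B₀.lim == true]
11. n6.sig = 30  [B₀.sig + 22]
12. n7.key = false  [terminal]
13. n6.key = false  [B.sig > 30]
14. n8.key = -8  [terminal]
15. n9.key = 25  [terminal]
16. n5.key = false  [B₀.lim == false]
17. n10.hot = false  [terminal]
18. n0.fin = true  [true]

false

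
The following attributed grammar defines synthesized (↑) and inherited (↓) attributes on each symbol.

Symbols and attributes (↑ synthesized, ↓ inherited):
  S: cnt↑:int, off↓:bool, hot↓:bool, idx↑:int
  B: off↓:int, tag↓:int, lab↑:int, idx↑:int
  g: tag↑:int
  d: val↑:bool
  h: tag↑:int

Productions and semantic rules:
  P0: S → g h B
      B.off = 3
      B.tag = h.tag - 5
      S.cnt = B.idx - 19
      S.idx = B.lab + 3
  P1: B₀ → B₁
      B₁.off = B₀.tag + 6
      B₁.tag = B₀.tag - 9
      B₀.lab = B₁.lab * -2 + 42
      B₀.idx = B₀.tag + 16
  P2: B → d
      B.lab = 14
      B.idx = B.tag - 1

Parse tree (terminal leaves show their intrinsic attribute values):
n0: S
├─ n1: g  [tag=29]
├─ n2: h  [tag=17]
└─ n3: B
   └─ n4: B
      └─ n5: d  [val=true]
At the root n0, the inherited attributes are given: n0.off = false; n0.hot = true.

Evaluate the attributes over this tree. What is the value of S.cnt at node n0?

9

1. n0.off = false  [given at root]
2. n0.hot = true  [given at root]
3. n1.tag = 29  [terminal]
4. n2.tag = 17  [terminal]
5. n3.off = 3  [3]
6. n3.tag = 12  [h.tag - 5]
7. n4.off = 18  [B₀.tag + 6]
8. n4.tag = 3  [B₀.tag - 9]
9. n5.val = true  [terminal]
10. n4.lab = 14  [14]
11. n4.idx = 2  [B.tag - 1]
12. n3.lab = 14  [B₁.lab * -2 + 42]
13. n3.idx = 28  [B₀.tag + 16]
14. n0.cnt = 9  [B.idx - 19]
15. n0.idx = 17  [B.lab + 3]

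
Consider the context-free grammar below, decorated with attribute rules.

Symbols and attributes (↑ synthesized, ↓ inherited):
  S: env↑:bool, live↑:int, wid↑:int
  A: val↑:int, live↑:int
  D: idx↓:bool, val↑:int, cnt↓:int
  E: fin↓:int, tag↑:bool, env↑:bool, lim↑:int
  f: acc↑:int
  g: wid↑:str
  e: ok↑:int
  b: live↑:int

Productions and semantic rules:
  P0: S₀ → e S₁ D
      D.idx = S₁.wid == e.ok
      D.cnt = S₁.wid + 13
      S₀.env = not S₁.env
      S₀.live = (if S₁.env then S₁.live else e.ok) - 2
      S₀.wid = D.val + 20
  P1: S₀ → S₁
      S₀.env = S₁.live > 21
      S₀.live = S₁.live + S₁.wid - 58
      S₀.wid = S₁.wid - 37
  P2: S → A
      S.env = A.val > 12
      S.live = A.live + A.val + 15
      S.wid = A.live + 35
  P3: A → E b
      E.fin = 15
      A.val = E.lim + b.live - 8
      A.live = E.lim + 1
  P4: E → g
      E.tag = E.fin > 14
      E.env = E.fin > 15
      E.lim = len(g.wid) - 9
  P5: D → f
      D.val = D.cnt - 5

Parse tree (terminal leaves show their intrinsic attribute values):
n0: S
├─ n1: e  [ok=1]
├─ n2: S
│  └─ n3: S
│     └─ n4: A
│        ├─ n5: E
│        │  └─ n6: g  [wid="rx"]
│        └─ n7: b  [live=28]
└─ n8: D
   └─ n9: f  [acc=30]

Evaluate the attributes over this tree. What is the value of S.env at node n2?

1. n1.ok = 1  [terminal]
2. n5.fin = 15  [15]
3. n6.wid = "rx"  [terminal]
4. n5.tag = true  [E.fin > 14]
5. n5.env = false  [E.fin > 15]
6. n5.lim = -7  [len(g.wid) - 9]
7. n7.live = 28  [terminal]
8. n4.val = 13  [E.lim + b.live - 8]
9. n4.live = -6  [E.lim + 1]
10. n3.env = true  [A.val > 12]
11. n3.live = 22  [A.live + A.val + 15]
12. n3.wid = 29  [A.live + 35]
13. n2.env = true  [S₁.live > 21]
14. n2.live = -7  [S₁.live + S₁.wid - 58]
15. n2.wid = -8  [S₁.wid - 37]
16. n8.idx = false  [S₁.wid == e.ok]
17. n8.cnt = 5  [S₁.wid + 13]
18. n9.acc = 30  [terminal]
19. n8.val = 0  [D.cnt - 5]
20. n0.env = false  [not S₁.env]
21. n0.live = -9  [(if S₁.env then S₁.live else e.ok) - 2]
22. n0.wid = 20  [D.val + 20]

true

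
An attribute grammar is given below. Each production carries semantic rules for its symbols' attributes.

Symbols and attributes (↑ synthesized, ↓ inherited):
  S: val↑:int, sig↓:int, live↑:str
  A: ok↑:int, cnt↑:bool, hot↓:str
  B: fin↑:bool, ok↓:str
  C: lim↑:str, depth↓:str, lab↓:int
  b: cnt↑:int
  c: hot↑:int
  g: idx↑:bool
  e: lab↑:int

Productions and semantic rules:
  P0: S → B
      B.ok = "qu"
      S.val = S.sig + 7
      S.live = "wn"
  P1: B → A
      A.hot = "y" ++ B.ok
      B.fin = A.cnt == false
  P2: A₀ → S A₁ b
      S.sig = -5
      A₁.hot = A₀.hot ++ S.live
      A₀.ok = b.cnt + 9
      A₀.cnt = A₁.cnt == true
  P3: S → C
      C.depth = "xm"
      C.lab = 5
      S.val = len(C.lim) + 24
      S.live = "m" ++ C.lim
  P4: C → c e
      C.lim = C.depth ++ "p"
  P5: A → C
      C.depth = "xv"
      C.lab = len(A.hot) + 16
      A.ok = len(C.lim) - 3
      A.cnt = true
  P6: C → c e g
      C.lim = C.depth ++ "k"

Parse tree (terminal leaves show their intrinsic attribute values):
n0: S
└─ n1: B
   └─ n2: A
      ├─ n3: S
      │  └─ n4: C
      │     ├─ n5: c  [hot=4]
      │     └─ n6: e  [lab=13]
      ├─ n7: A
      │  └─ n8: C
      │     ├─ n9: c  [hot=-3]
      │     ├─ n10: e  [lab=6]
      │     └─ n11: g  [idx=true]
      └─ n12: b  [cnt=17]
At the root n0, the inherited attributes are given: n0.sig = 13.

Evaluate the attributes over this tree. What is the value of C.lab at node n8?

23

1. n0.sig = 13  [given at root]
2. n1.ok = "qu"  ["qu"]
3. n2.hot = "yqu"  ["y" ++ B.ok]
4. n3.sig = -5  [-5]
5. n4.depth = "xm"  ["xm"]
6. n4.lab = 5  [5]
7. n5.hot = 4  [terminal]
8. n6.lab = 13  [terminal]
9. n4.lim = "xmp"  [C.depth ++ "p"]
10. n3.val = 27  [len(C.lim) + 24]
11. n3.live = "mxmp"  ["m" ++ C.lim]
12. n7.hot = "yqumxmp"  [A₀.hot ++ S.live]
13. n8.depth = "xv"  ["xv"]
14. n8.lab = 23  [len(A.hot) + 16]
15. n9.hot = -3  [terminal]
16. n10.lab = 6  [terminal]
17. n11.idx = true  [terminal]
18. n8.lim = "xvk"  [C.depth ++ "k"]
19. n7.ok = 0  [len(C.lim) - 3]
20. n7.cnt = true  [true]
21. n12.cnt = 17  [terminal]
22. n2.ok = 26  [b.cnt + 9]
23. n2.cnt = true  [A₁.cnt == true]
24. n1.fin = false  [A.cnt == false]
25. n0.val = 20  [S.sig + 7]
26. n0.live = "wn"  ["wn"]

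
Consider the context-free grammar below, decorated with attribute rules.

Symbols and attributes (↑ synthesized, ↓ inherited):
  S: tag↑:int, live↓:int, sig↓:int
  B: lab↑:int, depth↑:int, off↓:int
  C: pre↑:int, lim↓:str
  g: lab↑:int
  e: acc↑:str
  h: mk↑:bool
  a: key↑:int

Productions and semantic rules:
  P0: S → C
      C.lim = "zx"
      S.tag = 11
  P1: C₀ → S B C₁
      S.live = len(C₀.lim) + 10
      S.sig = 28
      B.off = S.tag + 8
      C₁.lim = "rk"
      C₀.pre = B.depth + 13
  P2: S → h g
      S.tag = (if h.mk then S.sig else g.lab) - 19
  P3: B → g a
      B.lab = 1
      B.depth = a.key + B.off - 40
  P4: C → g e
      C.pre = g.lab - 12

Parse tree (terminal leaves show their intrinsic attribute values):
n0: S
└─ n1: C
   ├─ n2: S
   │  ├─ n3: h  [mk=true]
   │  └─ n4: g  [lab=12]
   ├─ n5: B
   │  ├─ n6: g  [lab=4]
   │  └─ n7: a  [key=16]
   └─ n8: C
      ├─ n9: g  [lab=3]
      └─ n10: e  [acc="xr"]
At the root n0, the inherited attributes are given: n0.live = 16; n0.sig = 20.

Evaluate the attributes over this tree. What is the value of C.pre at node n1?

1. n0.live = 16  [given at root]
2. n0.sig = 20  [given at root]
3. n1.lim = "zx"  ["zx"]
4. n2.live = 12  [len(C₀.lim) + 10]
5. n2.sig = 28  [28]
6. n3.mk = true  [terminal]
7. n4.lab = 12  [terminal]
8. n2.tag = 9  [(if h.mk then S.sig else g.lab) - 19]
9. n5.off = 17  [S.tag + 8]
10. n6.lab = 4  [terminal]
11. n7.key = 16  [terminal]
12. n5.lab = 1  [1]
13. n5.depth = -7  [a.key + B.off - 40]
14. n8.lim = "rk"  ["rk"]
15. n9.lab = 3  [terminal]
16. n10.acc = "xr"  [terminal]
17. n8.pre = -9  [g.lab - 12]
18. n1.pre = 6  [B.depth + 13]
19. n0.tag = 11  [11]

6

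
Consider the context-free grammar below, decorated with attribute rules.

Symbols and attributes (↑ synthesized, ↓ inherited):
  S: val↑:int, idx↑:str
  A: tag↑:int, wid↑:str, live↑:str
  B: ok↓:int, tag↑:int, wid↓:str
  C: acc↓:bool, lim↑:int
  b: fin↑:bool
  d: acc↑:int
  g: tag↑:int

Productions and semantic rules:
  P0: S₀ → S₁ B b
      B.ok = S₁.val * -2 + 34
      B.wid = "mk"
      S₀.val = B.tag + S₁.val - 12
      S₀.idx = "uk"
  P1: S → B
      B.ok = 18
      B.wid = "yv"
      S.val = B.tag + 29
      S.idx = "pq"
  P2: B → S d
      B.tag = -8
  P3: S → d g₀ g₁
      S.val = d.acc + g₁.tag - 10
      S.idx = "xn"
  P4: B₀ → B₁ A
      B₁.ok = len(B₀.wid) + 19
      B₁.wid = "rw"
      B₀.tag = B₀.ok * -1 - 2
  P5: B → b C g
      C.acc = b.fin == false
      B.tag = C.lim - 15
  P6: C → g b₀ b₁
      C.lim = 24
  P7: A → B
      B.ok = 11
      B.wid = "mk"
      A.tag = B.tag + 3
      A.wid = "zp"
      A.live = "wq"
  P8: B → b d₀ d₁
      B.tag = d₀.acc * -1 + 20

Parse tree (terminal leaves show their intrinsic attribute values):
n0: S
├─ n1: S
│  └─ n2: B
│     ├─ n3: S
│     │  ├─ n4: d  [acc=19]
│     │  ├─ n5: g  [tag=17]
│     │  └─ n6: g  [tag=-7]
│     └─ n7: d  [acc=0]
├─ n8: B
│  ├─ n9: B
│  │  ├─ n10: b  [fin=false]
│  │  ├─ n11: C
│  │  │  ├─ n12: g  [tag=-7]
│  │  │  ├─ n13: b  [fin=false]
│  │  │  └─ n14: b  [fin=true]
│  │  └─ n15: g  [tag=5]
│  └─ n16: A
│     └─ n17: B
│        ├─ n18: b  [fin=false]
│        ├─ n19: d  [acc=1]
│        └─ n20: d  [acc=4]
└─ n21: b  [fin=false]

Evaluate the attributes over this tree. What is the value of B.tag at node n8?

6

1. n2.ok = 18  [18]
2. n2.wid = "yv"  ["yv"]
3. n4.acc = 19  [terminal]
4. n5.tag = 17  [terminal]
5. n6.tag = -7  [terminal]
6. n3.val = 2  [d.acc + g₁.tag - 10]
7. n3.idx = "xn"  ["xn"]
8. n7.acc = 0  [terminal]
9. n2.tag = -8  [-8]
10. n1.val = 21  [B.tag + 29]
11. n1.idx = "pq"  ["pq"]
12. n8.ok = -8  [S₁.val * -2 + 34]
13. n8.wid = "mk"  ["mk"]
14. n9.ok = 21  [len(B₀.wid) + 19]
15. n9.wid = "rw"  ["rw"]
16. n10.fin = false  [terminal]
17. n11.acc = true  [b.fin == false]
18. n12.tag = -7  [terminal]
19. n13.fin = false  [terminal]
20. n14.fin = true  [terminal]
21. n11.lim = 24  [24]
22. n15.tag = 5  [terminal]
23. n9.tag = 9  [C.lim - 15]
24. n17.ok = 11  [11]
25. n17.wid = "mk"  ["mk"]
26. n18.fin = false  [terminal]
27. n19.acc = 1  [terminal]
28. n20.acc = 4  [terminal]
29. n17.tag = 19  [d₀.acc * -1 + 20]
30. n16.tag = 22  [B.tag + 3]
31. n16.wid = "zp"  ["zp"]
32. n16.live = "wq"  ["wq"]
33. n8.tag = 6  [B₀.ok * -1 - 2]
34. n21.fin = false  [terminal]
35. n0.val = 15  [B.tag + S₁.val - 12]
36. n0.idx = "uk"  ["uk"]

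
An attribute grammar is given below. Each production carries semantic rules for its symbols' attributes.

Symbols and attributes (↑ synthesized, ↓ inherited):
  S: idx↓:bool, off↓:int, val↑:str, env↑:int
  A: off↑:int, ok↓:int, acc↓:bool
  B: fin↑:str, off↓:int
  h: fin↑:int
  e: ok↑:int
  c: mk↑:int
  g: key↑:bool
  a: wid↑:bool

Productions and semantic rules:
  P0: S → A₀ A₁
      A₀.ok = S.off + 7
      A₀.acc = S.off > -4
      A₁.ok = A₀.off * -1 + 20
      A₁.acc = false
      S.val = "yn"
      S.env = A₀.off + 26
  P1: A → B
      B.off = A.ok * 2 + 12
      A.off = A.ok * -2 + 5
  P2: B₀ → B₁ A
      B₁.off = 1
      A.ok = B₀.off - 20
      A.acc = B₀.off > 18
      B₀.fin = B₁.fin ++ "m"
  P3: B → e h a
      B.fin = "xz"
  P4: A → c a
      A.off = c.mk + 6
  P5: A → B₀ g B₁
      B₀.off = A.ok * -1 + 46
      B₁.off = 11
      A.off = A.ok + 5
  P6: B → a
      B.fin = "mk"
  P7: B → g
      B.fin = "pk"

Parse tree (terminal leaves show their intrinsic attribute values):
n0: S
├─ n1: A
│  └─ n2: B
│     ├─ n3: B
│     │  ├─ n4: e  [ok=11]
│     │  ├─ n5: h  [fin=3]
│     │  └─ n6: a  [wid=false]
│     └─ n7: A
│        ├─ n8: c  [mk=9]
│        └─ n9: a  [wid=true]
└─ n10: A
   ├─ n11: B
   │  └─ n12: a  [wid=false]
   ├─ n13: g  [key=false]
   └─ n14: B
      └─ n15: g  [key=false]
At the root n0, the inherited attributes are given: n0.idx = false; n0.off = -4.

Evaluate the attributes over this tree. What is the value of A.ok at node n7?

-2

1. n0.idx = false  [given at root]
2. n0.off = -4  [given at root]
3. n1.ok = 3  [S.off + 7]
4. n1.acc = false  [S.off > -4]
5. n2.off = 18  [A.ok * 2 + 12]
6. n3.off = 1  [1]
7. n4.ok = 11  [terminal]
8. n5.fin = 3  [terminal]
9. n6.wid = false  [terminal]
10. n3.fin = "xz"  ["xz"]
11. n7.ok = -2  [B₀.off - 20]
12. n7.acc = false  [B₀.off > 18]
13. n8.mk = 9  [terminal]
14. n9.wid = true  [terminal]
15. n7.off = 15  [c.mk + 6]
16. n2.fin = "xzm"  [B₁.fin ++ "m"]
17. n1.off = -1  [A.ok * -2 + 5]
18. n10.ok = 21  [A₀.off * -1 + 20]
19. n10.acc = false  [false]
20. n11.off = 25  [A.ok * -1 + 46]
21. n12.wid = false  [terminal]
22. n11.fin = "mk"  ["mk"]
23. n13.key = false  [terminal]
24. n14.off = 11  [11]
25. n15.key = false  [terminal]
26. n14.fin = "pk"  ["pk"]
27. n10.off = 26  [A.ok + 5]
28. n0.val = "yn"  ["yn"]
29. n0.env = 25  [A₀.off + 26]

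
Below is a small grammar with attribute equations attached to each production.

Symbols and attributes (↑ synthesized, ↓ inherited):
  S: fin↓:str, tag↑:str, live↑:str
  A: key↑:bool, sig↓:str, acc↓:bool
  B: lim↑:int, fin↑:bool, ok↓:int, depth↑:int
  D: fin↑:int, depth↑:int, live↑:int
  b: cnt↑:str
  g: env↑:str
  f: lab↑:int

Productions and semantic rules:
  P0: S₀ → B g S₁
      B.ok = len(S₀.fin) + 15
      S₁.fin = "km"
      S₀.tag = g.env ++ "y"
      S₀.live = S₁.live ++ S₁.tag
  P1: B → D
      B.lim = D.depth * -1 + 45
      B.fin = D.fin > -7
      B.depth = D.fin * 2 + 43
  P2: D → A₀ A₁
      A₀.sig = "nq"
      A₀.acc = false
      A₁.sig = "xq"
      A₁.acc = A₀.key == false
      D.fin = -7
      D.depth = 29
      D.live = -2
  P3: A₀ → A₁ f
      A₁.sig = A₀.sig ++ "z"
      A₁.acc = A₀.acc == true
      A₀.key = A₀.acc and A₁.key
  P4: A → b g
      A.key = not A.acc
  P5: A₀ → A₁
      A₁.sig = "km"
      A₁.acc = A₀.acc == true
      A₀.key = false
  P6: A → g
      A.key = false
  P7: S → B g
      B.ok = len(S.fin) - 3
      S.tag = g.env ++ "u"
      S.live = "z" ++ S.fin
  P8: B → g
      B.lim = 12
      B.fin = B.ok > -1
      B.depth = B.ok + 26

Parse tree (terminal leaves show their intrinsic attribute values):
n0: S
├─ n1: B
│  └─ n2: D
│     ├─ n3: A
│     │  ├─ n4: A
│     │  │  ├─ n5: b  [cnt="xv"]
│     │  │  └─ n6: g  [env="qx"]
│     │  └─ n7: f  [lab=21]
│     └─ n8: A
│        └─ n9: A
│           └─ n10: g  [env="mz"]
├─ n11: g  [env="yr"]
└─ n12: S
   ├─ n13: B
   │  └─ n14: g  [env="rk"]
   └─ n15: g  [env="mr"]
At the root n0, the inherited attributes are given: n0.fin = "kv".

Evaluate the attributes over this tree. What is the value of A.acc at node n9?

true

1. n0.fin = "kv"  [given at root]
2. n1.ok = 17  [len(S₀.fin) + 15]
3. n3.sig = "nq"  ["nq"]
4. n3.acc = false  [false]
5. n4.sig = "nqz"  [A₀.sig ++ "z"]
6. n4.acc = false  [A₀.acc == true]
7. n5.cnt = "xv"  [terminal]
8. n6.env = "qx"  [terminal]
9. n4.key = true  [not A.acc]
10. n7.lab = 21  [terminal]
11. n3.key = false  [A₀.acc and A₁.key]
12. n8.sig = "xq"  ["xq"]
13. n8.acc = true  [A₀.key == false]
14. n9.sig = "km"  ["km"]
15. n9.acc = true  [A₀.acc == true]
16. n10.env = "mz"  [terminal]
17. n9.key = false  [false]
18. n8.key = false  [false]
19. n2.fin = -7  [-7]
20. n2.depth = 29  [29]
21. n2.live = -2  [-2]
22. n1.lim = 16  [D.depth * -1 + 45]
23. n1.fin = false  [D.fin > -7]
24. n1.depth = 29  [D.fin * 2 + 43]
25. n11.env = "yr"  [terminal]
26. n12.fin = "km"  ["km"]
27. n13.ok = -1  [len(S.fin) - 3]
28. n14.env = "rk"  [terminal]
29. n13.lim = 12  [12]
30. n13.fin = false  [B.ok > -1]
31. n13.depth = 25  [B.ok + 26]
32. n15.env = "mr"  [terminal]
33. n12.tag = "mru"  [g.env ++ "u"]
34. n12.live = "zkm"  ["z" ++ S.fin]
35. n0.tag = "yry"  [g.env ++ "y"]
36. n0.live = "zkmmru"  [S₁.live ++ S₁.tag]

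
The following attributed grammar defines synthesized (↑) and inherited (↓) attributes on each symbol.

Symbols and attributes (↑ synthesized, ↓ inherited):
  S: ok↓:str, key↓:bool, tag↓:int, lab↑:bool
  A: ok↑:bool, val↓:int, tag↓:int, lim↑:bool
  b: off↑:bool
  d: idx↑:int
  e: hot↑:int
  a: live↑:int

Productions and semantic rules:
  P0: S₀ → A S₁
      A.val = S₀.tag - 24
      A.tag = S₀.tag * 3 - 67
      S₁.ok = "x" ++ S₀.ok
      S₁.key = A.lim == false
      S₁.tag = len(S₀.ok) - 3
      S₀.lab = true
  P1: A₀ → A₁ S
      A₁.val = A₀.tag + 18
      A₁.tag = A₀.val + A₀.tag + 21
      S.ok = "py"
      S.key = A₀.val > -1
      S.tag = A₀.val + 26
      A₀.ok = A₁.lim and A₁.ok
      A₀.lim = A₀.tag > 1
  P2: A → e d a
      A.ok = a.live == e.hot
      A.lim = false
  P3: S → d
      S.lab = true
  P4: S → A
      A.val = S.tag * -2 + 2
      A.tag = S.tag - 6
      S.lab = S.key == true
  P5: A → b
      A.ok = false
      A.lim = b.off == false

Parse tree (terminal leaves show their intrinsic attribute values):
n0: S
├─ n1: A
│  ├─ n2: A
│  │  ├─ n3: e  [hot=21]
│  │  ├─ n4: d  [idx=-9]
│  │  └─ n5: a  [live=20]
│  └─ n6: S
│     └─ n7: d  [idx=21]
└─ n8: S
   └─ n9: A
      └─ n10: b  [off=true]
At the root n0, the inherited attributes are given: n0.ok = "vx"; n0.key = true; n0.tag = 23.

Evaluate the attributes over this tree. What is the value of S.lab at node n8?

1. n0.ok = "vx"  [given at root]
2. n0.key = true  [given at root]
3. n0.tag = 23  [given at root]
4. n1.val = -1  [S₀.tag - 24]
5. n1.tag = 2  [S₀.tag * 3 - 67]
6. n2.val = 20  [A₀.tag + 18]
7. n2.tag = 22  [A₀.val + A₀.tag + 21]
8. n3.hot = 21  [terminal]
9. n4.idx = -9  [terminal]
10. n5.live = 20  [terminal]
11. n2.ok = false  [a.live == e.hot]
12. n2.lim = false  [false]
13. n6.ok = "py"  ["py"]
14. n6.key = false  [A₀.val > -1]
15. n6.tag = 25  [A₀.val + 26]
16. n7.idx = 21  [terminal]
17. n6.lab = true  [true]
18. n1.ok = false  [A₁.lim and A₁.ok]
19. n1.lim = true  [A₀.tag > 1]
20. n8.ok = "xvx"  ["x" ++ S₀.ok]
21. n8.key = false  [A.lim == false]
22. n8.tag = -1  [len(S₀.ok) - 3]
23. n9.val = 4  [S.tag * -2 + 2]
24. n9.tag = -7  [S.tag - 6]
25. n10.off = true  [terminal]
26. n9.ok = false  [false]
27. n9.lim = false  [b.off == false]
28. n8.lab = false  [S.key == true]
29. n0.lab = true  [true]

false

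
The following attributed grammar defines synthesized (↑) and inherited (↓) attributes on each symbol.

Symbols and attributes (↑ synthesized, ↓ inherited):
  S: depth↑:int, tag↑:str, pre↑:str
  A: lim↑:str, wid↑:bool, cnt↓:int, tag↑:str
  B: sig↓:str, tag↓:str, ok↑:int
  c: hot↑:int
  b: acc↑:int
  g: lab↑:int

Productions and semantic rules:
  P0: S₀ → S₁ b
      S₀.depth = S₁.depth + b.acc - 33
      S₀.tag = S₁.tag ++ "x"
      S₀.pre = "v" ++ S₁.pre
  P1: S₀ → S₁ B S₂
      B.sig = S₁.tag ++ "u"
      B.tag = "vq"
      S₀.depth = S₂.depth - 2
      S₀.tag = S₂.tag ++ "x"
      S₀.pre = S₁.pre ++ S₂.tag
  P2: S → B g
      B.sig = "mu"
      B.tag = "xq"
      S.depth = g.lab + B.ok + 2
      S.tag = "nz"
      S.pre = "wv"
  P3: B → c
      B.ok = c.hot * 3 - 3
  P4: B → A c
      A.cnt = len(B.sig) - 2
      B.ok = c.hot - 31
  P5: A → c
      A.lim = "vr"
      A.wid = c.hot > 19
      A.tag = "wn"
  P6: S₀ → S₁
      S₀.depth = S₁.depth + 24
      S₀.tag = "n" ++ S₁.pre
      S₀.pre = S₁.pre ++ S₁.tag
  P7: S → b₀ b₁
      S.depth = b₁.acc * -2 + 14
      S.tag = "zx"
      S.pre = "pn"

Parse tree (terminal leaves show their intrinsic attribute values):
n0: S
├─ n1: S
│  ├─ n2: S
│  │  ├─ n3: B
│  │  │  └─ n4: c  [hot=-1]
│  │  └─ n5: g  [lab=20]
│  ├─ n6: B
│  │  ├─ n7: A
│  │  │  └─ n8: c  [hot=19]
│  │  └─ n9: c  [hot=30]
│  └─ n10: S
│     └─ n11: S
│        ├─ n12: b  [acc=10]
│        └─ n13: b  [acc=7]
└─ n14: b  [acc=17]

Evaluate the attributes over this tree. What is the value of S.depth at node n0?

6

1. n3.sig = "mu"  ["mu"]
2. n3.tag = "xq"  ["xq"]
3. n4.hot = -1  [terminal]
4. n3.ok = -6  [c.hot * 3 - 3]
5. n5.lab = 20  [terminal]
6. n2.depth = 16  [g.lab + B.ok + 2]
7. n2.tag = "nz"  ["nz"]
8. n2.pre = "wv"  ["wv"]
9. n6.sig = "nzu"  [S₁.tag ++ "u"]
10. n6.tag = "vq"  ["vq"]
11. n7.cnt = 1  [len(B.sig) - 2]
12. n8.hot = 19  [terminal]
13. n7.lim = "vr"  ["vr"]
14. n7.wid = false  [c.hot > 19]
15. n7.tag = "wn"  ["wn"]
16. n9.hot = 30  [terminal]
17. n6.ok = -1  [c.hot - 31]
18. n12.acc = 10  [terminal]
19. n13.acc = 7  [terminal]
20. n11.depth = 0  [b₁.acc * -2 + 14]
21. n11.tag = "zx"  ["zx"]
22. n11.pre = "pn"  ["pn"]
23. n10.depth = 24  [S₁.depth + 24]
24. n10.tag = "npn"  ["n" ++ S₁.pre]
25. n10.pre = "pnzx"  [S₁.pre ++ S₁.tag]
26. n1.depth = 22  [S₂.depth - 2]
27. n1.tag = "npnx"  [S₂.tag ++ "x"]
28. n1.pre = "wvnpn"  [S₁.pre ++ S₂.tag]
29. n14.acc = 17  [terminal]
30. n0.depth = 6  [S₁.depth + b.acc - 33]
31. n0.tag = "npnxx"  [S₁.tag ++ "x"]
32. n0.pre = "vwvnpn"  ["v" ++ S₁.pre]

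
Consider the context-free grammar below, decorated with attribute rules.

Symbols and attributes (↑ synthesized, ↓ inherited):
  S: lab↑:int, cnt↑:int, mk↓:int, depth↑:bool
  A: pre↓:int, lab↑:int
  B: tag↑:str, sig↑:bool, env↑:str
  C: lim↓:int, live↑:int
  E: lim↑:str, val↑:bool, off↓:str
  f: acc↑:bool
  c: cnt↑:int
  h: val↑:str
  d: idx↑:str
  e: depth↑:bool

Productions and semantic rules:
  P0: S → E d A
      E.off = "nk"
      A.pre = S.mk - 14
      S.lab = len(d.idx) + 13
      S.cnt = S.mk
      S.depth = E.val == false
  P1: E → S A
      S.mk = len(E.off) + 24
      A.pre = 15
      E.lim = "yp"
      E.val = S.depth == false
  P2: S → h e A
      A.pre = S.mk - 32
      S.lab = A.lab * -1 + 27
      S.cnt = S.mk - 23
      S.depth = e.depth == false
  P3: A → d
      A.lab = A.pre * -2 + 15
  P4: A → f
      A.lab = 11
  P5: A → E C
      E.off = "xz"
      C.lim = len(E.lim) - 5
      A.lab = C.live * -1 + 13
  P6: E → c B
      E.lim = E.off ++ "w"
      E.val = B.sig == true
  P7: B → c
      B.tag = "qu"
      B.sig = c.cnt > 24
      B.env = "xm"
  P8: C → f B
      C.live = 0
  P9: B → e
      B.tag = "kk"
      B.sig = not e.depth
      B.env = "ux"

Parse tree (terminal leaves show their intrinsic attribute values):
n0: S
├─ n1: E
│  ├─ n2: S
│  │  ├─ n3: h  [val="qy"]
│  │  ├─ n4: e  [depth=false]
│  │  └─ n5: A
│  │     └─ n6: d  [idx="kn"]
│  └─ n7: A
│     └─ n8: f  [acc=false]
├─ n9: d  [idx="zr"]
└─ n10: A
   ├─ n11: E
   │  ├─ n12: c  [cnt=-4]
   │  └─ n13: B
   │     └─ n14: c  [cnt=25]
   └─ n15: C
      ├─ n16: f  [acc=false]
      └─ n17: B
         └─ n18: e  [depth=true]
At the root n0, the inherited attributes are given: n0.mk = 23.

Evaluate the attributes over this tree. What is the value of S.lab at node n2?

0

1. n0.mk = 23  [given at root]
2. n1.off = "nk"  ["nk"]
3. n2.mk = 26  [len(E.off) + 24]
4. n3.val = "qy"  [terminal]
5. n4.depth = false  [terminal]
6. n5.pre = -6  [S.mk - 32]
7. n6.idx = "kn"  [terminal]
8. n5.lab = 27  [A.pre * -2 + 15]
9. n2.lab = 0  [A.lab * -1 + 27]
10. n2.cnt = 3  [S.mk - 23]
11. n2.depth = true  [e.depth == false]
12. n7.pre = 15  [15]
13. n8.acc = false  [terminal]
14. n7.lab = 11  [11]
15. n1.lim = "yp"  ["yp"]
16. n1.val = false  [S.depth == false]
17. n9.idx = "zr"  [terminal]
18. n10.pre = 9  [S.mk - 14]
19. n11.off = "xz"  ["xz"]
20. n12.cnt = -4  [terminal]
21. n14.cnt = 25  [terminal]
22. n13.tag = "qu"  ["qu"]
23. n13.sig = true  [c.cnt > 24]
24. n13.env = "xm"  ["xm"]
25. n11.lim = "xzw"  [E.off ++ "w"]
26. n11.val = true  [B.sig == true]
27. n15.lim = -2  [len(E.lim) - 5]
28. n16.acc = false  [terminal]
29. n18.depth = true  [terminal]
30. n17.tag = "kk"  ["kk"]
31. n17.sig = false  [not e.depth]
32. n17.env = "ux"  ["ux"]
33. n15.live = 0  [0]
34. n10.lab = 13  [C.live * -1 + 13]
35. n0.lab = 15  [len(d.idx) + 13]
36. n0.cnt = 23  [S.mk]
37. n0.depth = true  [E.val == false]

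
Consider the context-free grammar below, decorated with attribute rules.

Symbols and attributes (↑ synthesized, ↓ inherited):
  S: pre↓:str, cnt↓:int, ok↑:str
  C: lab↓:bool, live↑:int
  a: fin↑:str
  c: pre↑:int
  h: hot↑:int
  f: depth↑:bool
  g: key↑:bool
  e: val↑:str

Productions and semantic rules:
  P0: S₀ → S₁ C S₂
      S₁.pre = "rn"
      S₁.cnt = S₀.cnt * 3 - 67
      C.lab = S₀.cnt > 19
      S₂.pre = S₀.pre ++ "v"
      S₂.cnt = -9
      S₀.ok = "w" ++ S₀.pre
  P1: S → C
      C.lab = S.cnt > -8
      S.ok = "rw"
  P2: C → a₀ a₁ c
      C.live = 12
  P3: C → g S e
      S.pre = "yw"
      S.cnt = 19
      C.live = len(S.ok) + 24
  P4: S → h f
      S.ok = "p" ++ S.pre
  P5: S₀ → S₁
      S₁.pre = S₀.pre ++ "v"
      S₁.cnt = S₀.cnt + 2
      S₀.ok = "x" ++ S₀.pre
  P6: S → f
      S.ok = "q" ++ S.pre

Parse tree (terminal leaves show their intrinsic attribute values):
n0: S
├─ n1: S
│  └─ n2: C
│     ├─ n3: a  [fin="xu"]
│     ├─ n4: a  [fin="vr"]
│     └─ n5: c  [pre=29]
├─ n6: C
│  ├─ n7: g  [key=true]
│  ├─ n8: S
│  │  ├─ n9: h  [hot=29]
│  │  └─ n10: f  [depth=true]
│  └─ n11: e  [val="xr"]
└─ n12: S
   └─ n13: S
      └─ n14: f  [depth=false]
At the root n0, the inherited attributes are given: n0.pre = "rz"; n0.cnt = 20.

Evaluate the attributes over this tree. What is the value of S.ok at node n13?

"qrzvv"

1. n0.pre = "rz"  [given at root]
2. n0.cnt = 20  [given at root]
3. n1.pre = "rn"  ["rn"]
4. n1.cnt = -7  [S₀.cnt * 3 - 67]
5. n2.lab = true  [S.cnt > -8]
6. n3.fin = "xu"  [terminal]
7. n4.fin = "vr"  [terminal]
8. n5.pre = 29  [terminal]
9. n2.live = 12  [12]
10. n1.ok = "rw"  ["rw"]
11. n6.lab = true  [S₀.cnt > 19]
12. n7.key = true  [terminal]
13. n8.pre = "yw"  ["yw"]
14. n8.cnt = 19  [19]
15. n9.hot = 29  [terminal]
16. n10.depth = true  [terminal]
17. n8.ok = "pyw"  ["p" ++ S.pre]
18. n11.val = "xr"  [terminal]
19. n6.live = 27  [len(S.ok) + 24]
20. n12.pre = "rzv"  [S₀.pre ++ "v"]
21. n12.cnt = -9  [-9]
22. n13.pre = "rzvv"  [S₀.pre ++ "v"]
23. n13.cnt = -7  [S₀.cnt + 2]
24. n14.depth = false  [terminal]
25. n13.ok = "qrzvv"  ["q" ++ S.pre]
26. n12.ok = "xrzv"  ["x" ++ S₀.pre]
27. n0.ok = "wrz"  ["w" ++ S₀.pre]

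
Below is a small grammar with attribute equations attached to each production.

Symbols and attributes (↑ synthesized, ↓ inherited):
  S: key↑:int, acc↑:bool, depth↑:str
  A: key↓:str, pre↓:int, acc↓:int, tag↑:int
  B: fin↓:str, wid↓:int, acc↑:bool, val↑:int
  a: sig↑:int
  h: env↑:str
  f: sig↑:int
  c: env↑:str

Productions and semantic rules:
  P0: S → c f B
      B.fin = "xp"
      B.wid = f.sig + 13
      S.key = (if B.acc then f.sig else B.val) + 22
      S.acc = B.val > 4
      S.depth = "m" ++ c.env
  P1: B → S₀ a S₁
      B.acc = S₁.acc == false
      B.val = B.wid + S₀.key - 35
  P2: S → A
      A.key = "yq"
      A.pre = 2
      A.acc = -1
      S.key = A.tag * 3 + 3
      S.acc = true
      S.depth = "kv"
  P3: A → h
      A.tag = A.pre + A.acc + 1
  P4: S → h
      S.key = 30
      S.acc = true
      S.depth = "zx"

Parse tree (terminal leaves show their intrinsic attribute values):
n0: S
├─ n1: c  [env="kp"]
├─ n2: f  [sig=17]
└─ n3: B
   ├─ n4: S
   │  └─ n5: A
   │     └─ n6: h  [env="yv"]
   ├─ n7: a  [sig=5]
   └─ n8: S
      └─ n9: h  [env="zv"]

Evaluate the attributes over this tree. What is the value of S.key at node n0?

1. n1.env = "kp"  [terminal]
2. n2.sig = 17  [terminal]
3. n3.fin = "xp"  ["xp"]
4. n3.wid = 30  [f.sig + 13]
5. n5.key = "yq"  ["yq"]
6. n5.pre = 2  [2]
7. n5.acc = -1  [-1]
8. n6.env = "yv"  [terminal]
9. n5.tag = 2  [A.pre + A.acc + 1]
10. n4.key = 9  [A.tag * 3 + 3]
11. n4.acc = true  [true]
12. n4.depth = "kv"  ["kv"]
13. n7.sig = 5  [terminal]
14. n9.env = "zv"  [terminal]
15. n8.key = 30  [30]
16. n8.acc = true  [true]
17. n8.depth = "zx"  ["zx"]
18. n3.acc = false  [S₁.acc == false]
19. n3.val = 4  [B.wid + S₀.key - 35]
20. n0.key = 26  [(if B.acc then f.sig else B.val) + 22]
21. n0.acc = false  [B.val > 4]
22. n0.depth = "mkp"  ["m" ++ c.env]

26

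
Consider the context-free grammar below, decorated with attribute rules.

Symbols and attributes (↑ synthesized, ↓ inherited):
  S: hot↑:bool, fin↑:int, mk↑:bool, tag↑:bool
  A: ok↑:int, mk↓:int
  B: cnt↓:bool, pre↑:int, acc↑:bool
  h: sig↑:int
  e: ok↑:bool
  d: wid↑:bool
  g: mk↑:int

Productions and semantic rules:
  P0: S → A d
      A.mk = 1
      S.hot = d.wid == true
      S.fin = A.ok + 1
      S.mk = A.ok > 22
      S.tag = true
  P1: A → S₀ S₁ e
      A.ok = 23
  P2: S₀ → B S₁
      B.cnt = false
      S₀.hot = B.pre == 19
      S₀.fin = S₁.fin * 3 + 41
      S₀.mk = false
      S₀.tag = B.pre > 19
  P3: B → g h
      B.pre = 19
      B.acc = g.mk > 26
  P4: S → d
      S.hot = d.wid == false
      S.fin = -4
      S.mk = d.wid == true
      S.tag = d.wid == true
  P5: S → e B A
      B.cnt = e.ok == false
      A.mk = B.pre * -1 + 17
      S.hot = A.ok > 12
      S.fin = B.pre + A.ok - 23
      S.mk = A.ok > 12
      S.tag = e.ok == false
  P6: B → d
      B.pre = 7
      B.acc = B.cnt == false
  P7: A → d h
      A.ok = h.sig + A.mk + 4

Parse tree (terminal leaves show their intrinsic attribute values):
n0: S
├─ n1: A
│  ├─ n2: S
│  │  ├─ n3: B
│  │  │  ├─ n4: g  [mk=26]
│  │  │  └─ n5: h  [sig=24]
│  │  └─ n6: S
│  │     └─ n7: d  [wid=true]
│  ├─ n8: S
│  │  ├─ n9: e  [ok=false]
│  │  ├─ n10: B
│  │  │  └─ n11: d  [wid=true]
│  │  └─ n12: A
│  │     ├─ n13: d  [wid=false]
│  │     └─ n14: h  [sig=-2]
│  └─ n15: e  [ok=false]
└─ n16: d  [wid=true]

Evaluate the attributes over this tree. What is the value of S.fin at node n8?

-4

1. n1.mk = 1  [1]
2. n3.cnt = false  [false]
3. n4.mk = 26  [terminal]
4. n5.sig = 24  [terminal]
5. n3.pre = 19  [19]
6. n3.acc = false  [g.mk > 26]
7. n7.wid = true  [terminal]
8. n6.hot = false  [d.wid == false]
9. n6.fin = -4  [-4]
10. n6.mk = true  [d.wid == true]
11. n6.tag = true  [d.wid == true]
12. n2.hot = true  [B.pre == 19]
13. n2.fin = 29  [S₁.fin * 3 + 41]
14. n2.mk = false  [false]
15. n2.tag = false  [B.pre > 19]
16. n9.ok = false  [terminal]
17. n10.cnt = true  [e.ok == false]
18. n11.wid = true  [terminal]
19. n10.pre = 7  [7]
20. n10.acc = false  [B.cnt == false]
21. n12.mk = 10  [B.pre * -1 + 17]
22. n13.wid = false  [terminal]
23. n14.sig = -2  [terminal]
24. n12.ok = 12  [h.sig + A.mk + 4]
25. n8.hot = false  [A.ok > 12]
26. n8.fin = -4  [B.pre + A.ok - 23]
27. n8.mk = false  [A.ok > 12]
28. n8.tag = true  [e.ok == false]
29. n15.ok = false  [terminal]
30. n1.ok = 23  [23]
31. n16.wid = true  [terminal]
32. n0.hot = true  [d.wid == true]
33. n0.fin = 24  [A.ok + 1]
34. n0.mk = true  [A.ok > 22]
35. n0.tag = true  [true]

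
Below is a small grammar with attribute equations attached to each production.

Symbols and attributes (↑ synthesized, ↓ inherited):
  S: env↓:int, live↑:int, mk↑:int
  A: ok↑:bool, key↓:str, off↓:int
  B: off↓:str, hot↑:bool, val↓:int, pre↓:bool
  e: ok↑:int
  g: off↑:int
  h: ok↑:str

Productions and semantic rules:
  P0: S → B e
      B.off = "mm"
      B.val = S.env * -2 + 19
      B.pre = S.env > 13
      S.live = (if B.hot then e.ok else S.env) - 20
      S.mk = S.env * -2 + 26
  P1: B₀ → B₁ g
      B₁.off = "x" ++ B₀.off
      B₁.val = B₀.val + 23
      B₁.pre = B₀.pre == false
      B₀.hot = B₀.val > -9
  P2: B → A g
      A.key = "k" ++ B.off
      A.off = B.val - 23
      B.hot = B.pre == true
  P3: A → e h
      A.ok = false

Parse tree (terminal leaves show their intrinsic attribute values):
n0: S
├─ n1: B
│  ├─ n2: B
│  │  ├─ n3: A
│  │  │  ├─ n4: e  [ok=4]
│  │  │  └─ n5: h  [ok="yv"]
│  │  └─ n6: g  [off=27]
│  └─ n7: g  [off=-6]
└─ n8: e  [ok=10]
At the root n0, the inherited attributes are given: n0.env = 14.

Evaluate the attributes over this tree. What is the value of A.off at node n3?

1. n0.env = 14  [given at root]
2. n1.off = "mm"  ["mm"]
3. n1.val = -9  [S.env * -2 + 19]
4. n1.pre = true  [S.env > 13]
5. n2.off = "xmm"  ["x" ++ B₀.off]
6. n2.val = 14  [B₀.val + 23]
7. n2.pre = false  [B₀.pre == false]
8. n3.key = "kxmm"  ["k" ++ B.off]
9. n3.off = -9  [B.val - 23]
10. n4.ok = 4  [terminal]
11. n5.ok = "yv"  [terminal]
12. n3.ok = false  [false]
13. n6.off = 27  [terminal]
14. n2.hot = false  [B.pre == true]
15. n7.off = -6  [terminal]
16. n1.hot = false  [B₀.val > -9]
17. n8.ok = 10  [terminal]
18. n0.live = -6  [(if B.hot then e.ok else S.env) - 20]
19. n0.mk = -2  [S.env * -2 + 26]

-9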